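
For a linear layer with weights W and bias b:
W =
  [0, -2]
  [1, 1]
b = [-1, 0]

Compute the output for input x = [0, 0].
y = [-1, 0]

Wx = [0×0 + -2×0, 1×0 + 1×0]
   = [0, 0]
y = Wx + b = [0 + -1, 0 + 0] = [-1, 0]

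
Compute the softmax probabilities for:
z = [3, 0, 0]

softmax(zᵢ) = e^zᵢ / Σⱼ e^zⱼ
p = [0.9094, 0.0453, 0.0453]

exp(z) = [20.09, 1, 1]
Sum = 22.09
p = [0.9094, 0.0453, 0.0453]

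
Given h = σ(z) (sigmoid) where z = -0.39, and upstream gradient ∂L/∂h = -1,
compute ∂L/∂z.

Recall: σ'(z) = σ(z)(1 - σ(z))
∂L/∂z = -0.2407

σ(-0.39) = 0.4037
σ'(-0.39) = σ(-0.39)(1 - σ(-0.39)) = 0.4037 × 0.5963 = 0.2407
∂L/∂z = ∂L/∂h · σ'(z) = -1 × 0.2407 = -0.2407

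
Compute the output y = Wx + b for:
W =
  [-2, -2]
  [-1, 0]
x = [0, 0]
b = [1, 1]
y = [1, 1]

Wx = [-2×0 + -2×0, -1×0 + 0×0]
   = [0, 0]
y = Wx + b = [0 + 1, 0 + 1] = [1, 1]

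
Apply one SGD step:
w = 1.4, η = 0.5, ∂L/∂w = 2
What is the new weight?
w_new = 0.4

w_new = w - η·∂L/∂w = 1.4 - 0.5×(2) = 1.4 - (1) = 0.4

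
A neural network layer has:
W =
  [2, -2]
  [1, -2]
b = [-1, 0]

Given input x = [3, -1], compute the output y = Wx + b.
y = [7, 5]

Wx = [2×3 + -2×-1, 1×3 + -2×-1]
   = [8, 5]
y = Wx + b = [8 + -1, 5 + 0] = [7, 5]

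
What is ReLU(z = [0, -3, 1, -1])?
h = [0, 0, 1, 0]

ReLU applied element-wise: max(0,0)=0, max(0,-3)=0, max(0,1)=1, max(0,-1)=0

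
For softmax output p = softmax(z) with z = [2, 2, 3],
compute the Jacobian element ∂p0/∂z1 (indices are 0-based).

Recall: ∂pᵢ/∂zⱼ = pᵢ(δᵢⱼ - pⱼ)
∂p0/∂z1 = -0.04492

p = softmax(z) = [0.2119, 0.2119, 0.5761]
p0 = 0.2119, p1 = 0.2119

∂p0/∂z1 = -p0 × p1 = -0.2119 × 0.2119 = -0.04492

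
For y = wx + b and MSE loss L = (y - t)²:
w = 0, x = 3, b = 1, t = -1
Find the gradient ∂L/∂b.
∂L/∂b = 4

y = wx + b = (0)(3) + 1 = 1
∂L/∂y = 2(y - t) = 2(1 - -1) = 4
∂y/∂b = 1
∂L/∂b = ∂L/∂y · ∂y/∂b = 4 × 1 = 4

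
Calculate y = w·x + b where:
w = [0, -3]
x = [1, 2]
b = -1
y = -7

y = (0)(1) + (-3)(2) + -1 = -7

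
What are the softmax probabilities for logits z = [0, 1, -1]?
p = [0.2447, 0.6652, 0.09]

exp(z) = [1, 2.718, 0.3679]
Sum = 4.086
p = [0.2447, 0.6652, 0.09]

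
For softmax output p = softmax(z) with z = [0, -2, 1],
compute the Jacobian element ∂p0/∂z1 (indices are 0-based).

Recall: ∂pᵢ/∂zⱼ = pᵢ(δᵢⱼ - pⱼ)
∂p0/∂z1 = -0.009113

p = softmax(z) = [0.2595, 0.03512, 0.7054]
p0 = 0.2595, p1 = 0.03512

∂p0/∂z1 = -p0 × p1 = -0.2595 × 0.03512 = -0.009113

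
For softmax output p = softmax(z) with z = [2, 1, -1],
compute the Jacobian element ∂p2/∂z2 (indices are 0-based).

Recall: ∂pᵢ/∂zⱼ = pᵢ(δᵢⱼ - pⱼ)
∂p2/∂z2 = 0.03389

p = softmax(z) = [0.7054, 0.2595, 0.03512]
p2 = 0.03512

∂p2/∂z2 = p2(1 - p2) = 0.03512 × (1 - 0.03512) = 0.03389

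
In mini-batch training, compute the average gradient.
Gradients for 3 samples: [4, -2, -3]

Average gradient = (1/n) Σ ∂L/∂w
Average gradient = -0.3333

Average = (1/3)(4 + -2 + -3) = -1/3 = -0.3333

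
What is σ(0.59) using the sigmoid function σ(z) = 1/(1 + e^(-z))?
0.6434

sigmoid(0.59) = 1/(1 + e^(-0.59)) = 1/(1 + 0.5543) = 0.6434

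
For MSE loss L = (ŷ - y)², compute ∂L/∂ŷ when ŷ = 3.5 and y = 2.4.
∂L/∂ŷ = 2.2

∂L/∂ŷ = 2(ŷ - y) = 2(3.5 - 2.4) = 2(1.1) = 2.2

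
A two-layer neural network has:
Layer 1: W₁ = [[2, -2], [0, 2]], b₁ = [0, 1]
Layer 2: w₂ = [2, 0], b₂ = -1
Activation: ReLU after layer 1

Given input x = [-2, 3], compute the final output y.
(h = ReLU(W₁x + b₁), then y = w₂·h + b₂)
y = -1

Layer 1 pre-activation: z₁ = [-10, 7]
After ReLU: h = [0, 7]
Layer 2 output: y = 2×0 + 0×7 + -1 = -1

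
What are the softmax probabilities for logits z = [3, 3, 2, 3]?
p = [0.2969, 0.2969, 0.1092, 0.2969]

exp(z) = [20.09, 20.09, 7.389, 20.09]
Sum = 67.65
p = [0.2969, 0.2969, 0.1092, 0.2969]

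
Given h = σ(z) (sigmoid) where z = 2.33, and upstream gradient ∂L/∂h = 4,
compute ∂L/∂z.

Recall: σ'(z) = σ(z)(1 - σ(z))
∂L/∂z = 0.3232

σ(2.33) = 0.9113
σ'(2.33) = σ(2.33)(1 - σ(2.33)) = 0.9113 × 0.08867 = 0.08081
∂L/∂z = ∂L/∂h · σ'(z) = 4 × 0.08081 = 0.3232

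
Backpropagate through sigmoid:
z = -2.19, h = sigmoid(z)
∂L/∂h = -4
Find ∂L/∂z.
∂L/∂z = -0.3621

σ(-2.19) = 0.1007
σ'(-2.19) = σ(-2.19)(1 - σ(-2.19)) = 0.1007 × 0.8993 = 0.09052
∂L/∂z = ∂L/∂h · σ'(z) = -4 × 0.09052 = -0.3621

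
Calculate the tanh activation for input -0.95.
-0.7398

tanh(-0.95) = (e^(-0.95) - e^(0.95))/(e^(-0.95) + e^(0.95)) = -0.7398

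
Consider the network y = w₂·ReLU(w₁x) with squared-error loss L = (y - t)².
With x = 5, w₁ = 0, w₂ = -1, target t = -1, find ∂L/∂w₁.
∂L/∂w₁ = 0

Forward pass:
z = w₁x = 0×5 = 0
h = ReLU(0) = 0
y = w₂h = -1×0 = 0

Backward pass:
∂L/∂y = 2(y - t) = 2(0 - -1) = 2
∂y/∂h = w₂ = -1
∂h/∂z = 0 (ReLU derivative)
∂z/∂w₁ = x = 5

∂L/∂w₁ = 2 × -1 × 0 × 5 = 0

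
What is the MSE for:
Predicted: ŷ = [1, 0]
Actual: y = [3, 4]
MSE = 10

MSE = (1/2)((1-3)² + (0-4)²) = (1/2)(4 + 16) = 10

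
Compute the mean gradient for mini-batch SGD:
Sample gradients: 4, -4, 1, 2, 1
Average gradient = 0.8

Average = (1/5)(4 + -4 + 1 + 2 + 1) = 4/5 = 0.8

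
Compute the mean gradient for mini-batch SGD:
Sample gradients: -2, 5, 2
Average gradient = 1.667

Average = (1/3)(-2 + 5 + 2) = 5/3 = 1.667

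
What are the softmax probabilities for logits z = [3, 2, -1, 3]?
p = [0.4191, 0.1542, 0.0077, 0.4191]

exp(z) = [20.09, 7.389, 0.3679, 20.09]
Sum = 47.93
p = [0.4191, 0.1542, 0.0077, 0.4191]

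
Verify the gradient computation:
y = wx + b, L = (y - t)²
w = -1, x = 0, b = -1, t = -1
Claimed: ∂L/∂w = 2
Incorrect

y = (-1)(0) + -1 = -1
∂L/∂y = 2(y - t) = 2(-1 - -1) = 0
∂y/∂w = x = 0
∂L/∂w = 0 × 0 = 0

Claimed value: 2
Incorrect: The correct gradient is 0.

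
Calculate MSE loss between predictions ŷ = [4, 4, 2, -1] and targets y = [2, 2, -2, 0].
MSE = 6.25

MSE = (1/4)((4-2)² + (4-2)² + (2--2)² + (-1-0)²) = (1/4)(4 + 4 + 16 + 1) = 6.25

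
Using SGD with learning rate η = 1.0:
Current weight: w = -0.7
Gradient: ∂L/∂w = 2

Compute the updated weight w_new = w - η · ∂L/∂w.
w_new = -2.7

w_new = w - η·∂L/∂w = -0.7 - 1.0×(2) = -0.7 - (2) = -2.7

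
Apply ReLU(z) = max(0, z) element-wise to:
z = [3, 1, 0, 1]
h = [3, 1, 0, 1]

ReLU applied element-wise: max(0,3)=3, max(0,1)=1, max(0,0)=0, max(0,1)=1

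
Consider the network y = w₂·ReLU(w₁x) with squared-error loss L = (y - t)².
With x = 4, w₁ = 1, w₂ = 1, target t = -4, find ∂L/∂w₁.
∂L/∂w₁ = 64

Forward pass:
z = w₁x = 1×4 = 4
h = ReLU(4) = 4
y = w₂h = 1×4 = 4

Backward pass:
∂L/∂y = 2(y - t) = 2(4 - -4) = 16
∂y/∂h = w₂ = 1
∂h/∂z = 1 (ReLU derivative)
∂z/∂w₁ = x = 4

∂L/∂w₁ = 16 × 1 × 1 × 4 = 64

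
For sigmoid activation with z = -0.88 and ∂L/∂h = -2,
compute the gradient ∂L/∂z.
∂L/∂z = -0.4144

σ(-0.88) = 0.2932
σ'(-0.88) = σ(-0.88)(1 - σ(-0.88)) = 0.2932 × 0.7068 = 0.2072
∂L/∂z = ∂L/∂h · σ'(z) = -2 × 0.2072 = -0.4144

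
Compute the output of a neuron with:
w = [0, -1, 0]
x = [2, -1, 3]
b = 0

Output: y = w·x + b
y = 1

y = (0)(2) + (-1)(-1) + (0)(3) + 0 = 1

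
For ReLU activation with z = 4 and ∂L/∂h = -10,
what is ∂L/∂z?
∂L/∂z = -10

h = ReLU(4) = 4
Since z > 0: ∂h/∂z = 1
∂L/∂z = ∂L/∂h · ∂h/∂z = -10 × 1 = -10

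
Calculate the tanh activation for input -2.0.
-0.964

tanh(-2.0) = (e^(-2.0) - e^(2.0))/(e^(-2.0) + e^(2.0)) = -0.964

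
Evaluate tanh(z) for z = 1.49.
0.9033

tanh(1.49) = (e^(1.49) - e^(-1.49))/(e^(1.49) + e^(-1.49)) = 0.9033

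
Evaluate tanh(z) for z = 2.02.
0.9654

tanh(2.02) = (e^(2.02) - e^(-2.02))/(e^(2.02) + e^(-2.02)) = 0.9654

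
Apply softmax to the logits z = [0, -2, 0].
p = [0.4683, 0.0634, 0.4683]

exp(z) = [1, 0.1353, 1]
Sum = 2.135
p = [0.4683, 0.0634, 0.4683]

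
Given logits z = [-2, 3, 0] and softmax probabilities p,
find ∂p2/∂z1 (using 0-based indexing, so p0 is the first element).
∂p2/∂z1 = -0.0446

p = softmax(z) = [0.006377, 0.9465, 0.04712]
p2 = 0.04712, p1 = 0.9465

∂p2/∂z1 = -p2 × p1 = -0.04712 × 0.9465 = -0.0446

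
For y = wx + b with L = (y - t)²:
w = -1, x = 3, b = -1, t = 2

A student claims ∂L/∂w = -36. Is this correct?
Correct

y = (-1)(3) + -1 = -4
∂L/∂y = 2(y - t) = 2(-4 - 2) = -12
∂y/∂w = x = 3
∂L/∂w = -12 × 3 = -36

Claimed value: -36
Correct: The correct gradient is -36.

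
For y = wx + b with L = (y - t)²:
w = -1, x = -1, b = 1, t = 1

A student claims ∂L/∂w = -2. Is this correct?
Correct

y = (-1)(-1) + 1 = 2
∂L/∂y = 2(y - t) = 2(2 - 1) = 2
∂y/∂w = x = -1
∂L/∂w = 2 × -1 = -2

Claimed value: -2
Correct: The correct gradient is -2.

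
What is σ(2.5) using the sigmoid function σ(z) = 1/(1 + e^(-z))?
0.9241

sigmoid(2.5) = 1/(1 + e^(-2.5)) = 1/(1 + 0.08208) = 0.9241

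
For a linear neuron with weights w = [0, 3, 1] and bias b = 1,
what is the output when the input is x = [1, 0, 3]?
y = 4

y = (0)(1) + (3)(0) + (1)(3) + 1 = 4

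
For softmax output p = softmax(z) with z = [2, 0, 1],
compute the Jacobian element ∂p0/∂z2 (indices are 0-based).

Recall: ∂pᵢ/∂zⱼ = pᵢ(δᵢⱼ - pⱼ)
∂p0/∂z2 = -0.1628

p = softmax(z) = [0.6652, 0.09003, 0.2447]
p0 = 0.6652, p2 = 0.2447

∂p0/∂z2 = -p0 × p2 = -0.6652 × 0.2447 = -0.1628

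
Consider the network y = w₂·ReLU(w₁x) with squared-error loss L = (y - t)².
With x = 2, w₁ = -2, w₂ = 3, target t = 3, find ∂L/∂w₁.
∂L/∂w₁ = 0

Forward pass:
z = w₁x = -2×2 = -4
h = ReLU(-4) = 0
y = w₂h = 3×0 = 0

Backward pass:
∂L/∂y = 2(y - t) = 2(0 - 3) = -6
∂y/∂h = w₂ = 3
∂h/∂z = 0 (ReLU derivative)
∂z/∂w₁ = x = 2

∂L/∂w₁ = -6 × 3 × 0 × 2 = 0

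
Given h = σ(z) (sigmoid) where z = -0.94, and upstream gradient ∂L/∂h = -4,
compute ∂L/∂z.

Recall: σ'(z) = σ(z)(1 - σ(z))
∂L/∂z = -0.808

σ(-0.94) = 0.2809
σ'(-0.94) = σ(-0.94)(1 - σ(-0.94)) = 0.2809 × 0.7191 = 0.202
∂L/∂z = ∂L/∂h · σ'(z) = -4 × 0.202 = -0.808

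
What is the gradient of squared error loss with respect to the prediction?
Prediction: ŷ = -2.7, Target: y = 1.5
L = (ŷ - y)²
∂L/∂ŷ = -8.4

∂L/∂ŷ = 2(ŷ - y) = 2(-2.7 - 1.5) = 2(-4.2) = -8.4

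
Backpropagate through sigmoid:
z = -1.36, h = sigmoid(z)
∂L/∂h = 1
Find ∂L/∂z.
∂L/∂z = 0.1625

σ(-1.36) = 0.2042
σ'(-1.36) = σ(-1.36)(1 - σ(-1.36)) = 0.2042 × 0.7958 = 0.1625
∂L/∂z = ∂L/∂h · σ'(z) = 1 × 0.1625 = 0.1625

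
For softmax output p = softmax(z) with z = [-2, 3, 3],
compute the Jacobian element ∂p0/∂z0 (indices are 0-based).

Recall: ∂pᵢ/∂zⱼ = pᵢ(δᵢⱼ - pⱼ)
∂p0/∂z0 = 0.003346

p = softmax(z) = [0.003358, 0.4983, 0.4983]
p0 = 0.003358

∂p0/∂z0 = p0(1 - p0) = 0.003358 × (1 - 0.003358) = 0.003346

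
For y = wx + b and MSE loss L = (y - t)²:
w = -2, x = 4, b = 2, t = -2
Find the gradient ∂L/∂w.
∂L/∂w = -32

y = wx + b = (-2)(4) + 2 = -6
∂L/∂y = 2(y - t) = 2(-6 - -2) = -8
∂y/∂w = x = 4
∂L/∂w = ∂L/∂y · ∂y/∂w = -8 × 4 = -32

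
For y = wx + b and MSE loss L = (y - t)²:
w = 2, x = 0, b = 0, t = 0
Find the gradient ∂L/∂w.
∂L/∂w = 0

y = wx + b = (2)(0) + 0 = 0
∂L/∂y = 2(y - t) = 2(0 - 0) = 0
∂y/∂w = x = 0
∂L/∂w = ∂L/∂y · ∂y/∂w = 0 × 0 = 0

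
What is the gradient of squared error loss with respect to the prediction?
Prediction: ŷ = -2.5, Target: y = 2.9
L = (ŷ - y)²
∂L/∂ŷ = -10.8

∂L/∂ŷ = 2(ŷ - y) = 2(-2.5 - 2.9) = 2(-5.4) = -10.8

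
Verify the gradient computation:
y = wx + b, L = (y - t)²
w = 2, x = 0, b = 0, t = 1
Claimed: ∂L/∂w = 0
Correct

y = (2)(0) + 0 = 0
∂L/∂y = 2(y - t) = 2(0 - 1) = -2
∂y/∂w = x = 0
∂L/∂w = -2 × 0 = 0

Claimed value: 0
Correct: The correct gradient is 0.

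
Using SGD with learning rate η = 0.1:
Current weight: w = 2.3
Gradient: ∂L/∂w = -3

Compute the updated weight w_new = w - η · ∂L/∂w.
w_new = 2.6

w_new = w - η·∂L/∂w = 2.3 - 0.1×(-3) = 2.3 - (-0.3) = 2.6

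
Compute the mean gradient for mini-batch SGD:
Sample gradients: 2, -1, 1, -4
Average gradient = -0.5

Average = (1/4)(2 + -1 + 1 + -4) = -2/4 = -0.5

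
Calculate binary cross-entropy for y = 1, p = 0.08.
L = 2.526

L = -1·log(0.08) - 0·log(0.92) = -log(0.08) = 2.526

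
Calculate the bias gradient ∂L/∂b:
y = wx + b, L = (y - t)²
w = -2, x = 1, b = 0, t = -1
∂L/∂b = -2

y = wx + b = (-2)(1) + 0 = -2
∂L/∂y = 2(y - t) = 2(-2 - -1) = -2
∂y/∂b = 1
∂L/∂b = ∂L/∂y · ∂y/∂b = -2 × 1 = -2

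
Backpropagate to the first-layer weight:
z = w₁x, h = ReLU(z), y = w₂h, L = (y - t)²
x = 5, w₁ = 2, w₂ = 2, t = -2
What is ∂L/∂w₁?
∂L/∂w₁ = 440

Forward pass:
z = w₁x = 2×5 = 10
h = ReLU(10) = 10
y = w₂h = 2×10 = 20

Backward pass:
∂L/∂y = 2(y - t) = 2(20 - -2) = 44
∂y/∂h = w₂ = 2
∂h/∂z = 1 (ReLU derivative)
∂z/∂w₁ = x = 5

∂L/∂w₁ = 44 × 2 × 1 × 5 = 440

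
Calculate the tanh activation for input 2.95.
0.9945

tanh(2.95) = (e^(2.95) - e^(-2.95))/(e^(2.95) + e^(-2.95)) = 0.9945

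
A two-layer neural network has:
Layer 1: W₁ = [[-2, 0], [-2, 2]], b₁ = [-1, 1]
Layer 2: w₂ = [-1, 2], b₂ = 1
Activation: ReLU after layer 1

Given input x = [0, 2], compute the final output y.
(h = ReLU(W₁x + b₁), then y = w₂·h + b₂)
y = 11

Layer 1 pre-activation: z₁ = [-1, 5]
After ReLU: h = [0, 5]
Layer 2 output: y = -1×0 + 2×5 + 1 = 11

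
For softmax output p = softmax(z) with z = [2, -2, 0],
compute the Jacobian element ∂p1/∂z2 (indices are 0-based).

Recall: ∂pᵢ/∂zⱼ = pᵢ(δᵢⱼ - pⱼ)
∂p1/∂z2 = -0.001862

p = softmax(z) = [0.8668, 0.01588, 0.1173]
p1 = 0.01588, p2 = 0.1173

∂p1/∂z2 = -p1 × p2 = -0.01588 × 0.1173 = -0.001862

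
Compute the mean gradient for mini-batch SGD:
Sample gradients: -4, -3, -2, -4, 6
Average gradient = -1.4

Average = (1/5)(-4 + -3 + -2 + -4 + 6) = -7/5 = -1.4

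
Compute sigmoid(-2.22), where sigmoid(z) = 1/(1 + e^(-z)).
0.09797

sigmoid(-2.22) = 1/(1 + e^(2.22)) = 1/(1 + 9.207) = 0.09797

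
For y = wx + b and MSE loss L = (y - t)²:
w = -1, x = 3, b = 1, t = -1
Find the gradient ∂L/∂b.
∂L/∂b = -2

y = wx + b = (-1)(3) + 1 = -2
∂L/∂y = 2(y - t) = 2(-2 - -1) = -2
∂y/∂b = 1
∂L/∂b = ∂L/∂y · ∂y/∂b = -2 × 1 = -2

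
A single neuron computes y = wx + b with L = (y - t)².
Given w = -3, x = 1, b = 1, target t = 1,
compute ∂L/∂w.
∂L/∂w = -6

y = wx + b = (-3)(1) + 1 = -2
∂L/∂y = 2(y - t) = 2(-2 - 1) = -6
∂y/∂w = x = 1
∂L/∂w = ∂L/∂y · ∂y/∂w = -6 × 1 = -6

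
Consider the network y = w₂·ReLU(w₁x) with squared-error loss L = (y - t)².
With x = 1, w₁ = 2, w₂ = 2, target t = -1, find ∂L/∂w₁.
∂L/∂w₁ = 20

Forward pass:
z = w₁x = 2×1 = 2
h = ReLU(2) = 2
y = w₂h = 2×2 = 4

Backward pass:
∂L/∂y = 2(y - t) = 2(4 - -1) = 10
∂y/∂h = w₂ = 2
∂h/∂z = 1 (ReLU derivative)
∂z/∂w₁ = x = 1

∂L/∂w₁ = 10 × 2 × 1 × 1 = 20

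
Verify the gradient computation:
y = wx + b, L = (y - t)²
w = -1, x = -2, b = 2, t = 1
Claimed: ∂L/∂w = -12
Correct

y = (-1)(-2) + 2 = 4
∂L/∂y = 2(y - t) = 2(4 - 1) = 6
∂y/∂w = x = -2
∂L/∂w = 6 × -2 = -12

Claimed value: -12
Correct: The correct gradient is -12.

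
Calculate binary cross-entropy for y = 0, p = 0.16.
L = 0.1744

L = -0·log(0.16) - 1·log(0.84) = -log(0.84) = 0.1744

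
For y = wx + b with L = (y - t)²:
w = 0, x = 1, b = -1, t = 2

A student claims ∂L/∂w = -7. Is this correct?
Incorrect

y = (0)(1) + -1 = -1
∂L/∂y = 2(y - t) = 2(-1 - 2) = -6
∂y/∂w = x = 1
∂L/∂w = -6 × 1 = -6

Claimed value: -7
Incorrect: The correct gradient is -6.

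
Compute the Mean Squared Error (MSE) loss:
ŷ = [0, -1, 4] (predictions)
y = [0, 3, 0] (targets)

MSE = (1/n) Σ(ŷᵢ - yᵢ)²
MSE = 10.67

MSE = (1/3)((0-0)² + (-1-3)² + (4-0)²) = (1/3)(0 + 16 + 16) = 10.67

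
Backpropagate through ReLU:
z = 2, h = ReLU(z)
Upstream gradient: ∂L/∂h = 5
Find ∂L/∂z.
∂L/∂z = 5

h = ReLU(2) = 2
Since z > 0: ∂h/∂z = 1
∂L/∂z = ∂L/∂h · ∂h/∂z = 5 × 1 = 5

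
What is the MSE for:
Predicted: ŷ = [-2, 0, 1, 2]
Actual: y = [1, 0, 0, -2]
MSE = 6.5

MSE = (1/4)((-2-1)² + (0-0)² + (1-0)² + (2--2)²) = (1/4)(9 + 0 + 1 + 16) = 6.5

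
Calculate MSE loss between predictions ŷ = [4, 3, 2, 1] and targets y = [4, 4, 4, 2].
MSE = 1.5

MSE = (1/4)((4-4)² + (3-4)² + (2-4)² + (1-2)²) = (1/4)(0 + 1 + 4 + 1) = 1.5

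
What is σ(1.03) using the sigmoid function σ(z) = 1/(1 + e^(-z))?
0.7369

sigmoid(1.03) = 1/(1 + e^(-1.03)) = 1/(1 + 0.357) = 0.7369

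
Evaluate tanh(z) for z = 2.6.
0.989

tanh(2.6) = (e^(2.6) - e^(-2.6))/(e^(2.6) + e^(-2.6)) = 0.989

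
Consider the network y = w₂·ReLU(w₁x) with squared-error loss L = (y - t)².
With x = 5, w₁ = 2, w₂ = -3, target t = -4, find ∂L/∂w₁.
∂L/∂w₁ = 780

Forward pass:
z = w₁x = 2×5 = 10
h = ReLU(10) = 10
y = w₂h = -3×10 = -30

Backward pass:
∂L/∂y = 2(y - t) = 2(-30 - -4) = -52
∂y/∂h = w₂ = -3
∂h/∂z = 1 (ReLU derivative)
∂z/∂w₁ = x = 5

∂L/∂w₁ = -52 × -3 × 1 × 5 = 780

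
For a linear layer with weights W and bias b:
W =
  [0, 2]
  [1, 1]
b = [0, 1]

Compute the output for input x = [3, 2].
y = [4, 6]

Wx = [0×3 + 2×2, 1×3 + 1×2]
   = [4, 5]
y = Wx + b = [4 + 0, 5 + 1] = [4, 6]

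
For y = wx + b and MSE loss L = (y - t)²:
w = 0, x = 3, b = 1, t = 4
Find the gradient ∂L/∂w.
∂L/∂w = -18

y = wx + b = (0)(3) + 1 = 1
∂L/∂y = 2(y - t) = 2(1 - 4) = -6
∂y/∂w = x = 3
∂L/∂w = ∂L/∂y · ∂y/∂w = -6 × 3 = -18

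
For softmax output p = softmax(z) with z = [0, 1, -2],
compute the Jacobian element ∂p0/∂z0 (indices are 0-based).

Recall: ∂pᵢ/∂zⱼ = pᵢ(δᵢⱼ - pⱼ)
∂p0/∂z0 = 0.1922

p = softmax(z) = [0.2595, 0.7054, 0.03512]
p0 = 0.2595

∂p0/∂z0 = p0(1 - p0) = 0.2595 × (1 - 0.2595) = 0.1922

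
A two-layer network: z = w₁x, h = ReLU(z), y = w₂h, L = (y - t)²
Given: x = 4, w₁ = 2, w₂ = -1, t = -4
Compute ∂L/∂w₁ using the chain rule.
∂L/∂w₁ = 32

Forward pass:
z = w₁x = 2×4 = 8
h = ReLU(8) = 8
y = w₂h = -1×8 = -8

Backward pass:
∂L/∂y = 2(y - t) = 2(-8 - -4) = -8
∂y/∂h = w₂ = -1
∂h/∂z = 1 (ReLU derivative)
∂z/∂w₁ = x = 4

∂L/∂w₁ = -8 × -1 × 1 × 4 = 32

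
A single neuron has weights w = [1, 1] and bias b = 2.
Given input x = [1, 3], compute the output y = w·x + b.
y = 6

y = (1)(1) + (1)(3) + 2 = 6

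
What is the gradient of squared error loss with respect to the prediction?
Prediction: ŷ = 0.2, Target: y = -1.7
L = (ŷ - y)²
∂L/∂ŷ = 3.8

∂L/∂ŷ = 2(ŷ - y) = 2(0.2 - -1.7) = 2(1.9) = 3.8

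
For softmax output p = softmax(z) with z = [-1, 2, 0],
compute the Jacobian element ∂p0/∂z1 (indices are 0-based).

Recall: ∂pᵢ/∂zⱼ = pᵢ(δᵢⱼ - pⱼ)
∂p0/∂z1 = -0.03545

p = softmax(z) = [0.04201, 0.8438, 0.1142]
p0 = 0.04201, p1 = 0.8438

∂p0/∂z1 = -p0 × p1 = -0.04201 × 0.8438 = -0.03545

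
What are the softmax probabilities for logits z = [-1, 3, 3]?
p = [0.0091, 0.4955, 0.4955]

exp(z) = [0.3679, 20.09, 20.09]
Sum = 40.54
p = [0.0091, 0.4955, 0.4955]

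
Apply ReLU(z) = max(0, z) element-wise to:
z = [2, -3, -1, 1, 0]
h = [2, 0, 0, 1, 0]

ReLU applied element-wise: max(0,2)=2, max(0,-3)=0, max(0,-1)=0, max(0,1)=1, max(0,0)=0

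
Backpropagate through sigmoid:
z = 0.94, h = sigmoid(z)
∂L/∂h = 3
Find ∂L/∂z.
∂L/∂z = 0.606

σ(0.94) = 0.7191
σ'(0.94) = σ(0.94)(1 - σ(0.94)) = 0.7191 × 0.2809 = 0.202
∂L/∂z = ∂L/∂h · σ'(z) = 3 × 0.202 = 0.606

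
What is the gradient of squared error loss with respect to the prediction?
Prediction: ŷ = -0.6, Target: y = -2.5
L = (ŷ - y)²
∂L/∂ŷ = 3.8

∂L/∂ŷ = 2(ŷ - y) = 2(-0.6 - -2.5) = 2(1.9) = 3.8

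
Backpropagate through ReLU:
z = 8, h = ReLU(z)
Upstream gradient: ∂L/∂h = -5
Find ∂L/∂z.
∂L/∂z = -5

h = ReLU(8) = 8
Since z > 0: ∂h/∂z = 1
∂L/∂z = ∂L/∂h · ∂h/∂z = -5 × 1 = -5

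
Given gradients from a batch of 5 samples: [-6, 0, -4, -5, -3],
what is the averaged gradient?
Average gradient = -3.6

Average = (1/5)(-6 + 0 + -4 + -5 + -3) = -18/5 = -3.6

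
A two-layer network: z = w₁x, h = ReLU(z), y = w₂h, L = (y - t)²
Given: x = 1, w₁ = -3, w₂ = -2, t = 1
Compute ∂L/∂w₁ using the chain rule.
∂L/∂w₁ = 0

Forward pass:
z = w₁x = -3×1 = -3
h = ReLU(-3) = 0
y = w₂h = -2×0 = 0

Backward pass:
∂L/∂y = 2(y - t) = 2(0 - 1) = -2
∂y/∂h = w₂ = -2
∂h/∂z = 0 (ReLU derivative)
∂z/∂w₁ = x = 1

∂L/∂w₁ = -2 × -2 × 0 × 1 = 0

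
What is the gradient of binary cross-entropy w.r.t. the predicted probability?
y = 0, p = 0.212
∂L/∂p = 1.269

∂L/∂p = -y/p + (1-y)/(1-p) = 0 + 1/0.788 = 1.269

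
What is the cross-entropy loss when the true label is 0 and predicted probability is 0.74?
L = 1.347

L = -0·log(0.74) - 1·log(0.26) = -log(0.26) = 1.347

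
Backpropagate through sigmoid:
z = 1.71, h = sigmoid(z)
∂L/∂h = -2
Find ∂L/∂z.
∂L/∂z = -0.2594

σ(1.71) = 0.8468
σ'(1.71) = σ(1.71)(1 - σ(1.71)) = 0.8468 × 0.1532 = 0.1297
∂L/∂z = ∂L/∂h · σ'(z) = -2 × 0.1297 = -0.2594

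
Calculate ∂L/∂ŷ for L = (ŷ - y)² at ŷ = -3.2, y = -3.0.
∂L/∂ŷ = -0.4

∂L/∂ŷ = 2(ŷ - y) = 2(-3.2 - -3.0) = 2(-0.2) = -0.4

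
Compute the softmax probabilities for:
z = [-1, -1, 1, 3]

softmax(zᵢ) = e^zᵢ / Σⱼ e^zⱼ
p = [0.0156, 0.0156, 0.1155, 0.8533]

exp(z) = [0.3679, 0.3679, 2.718, 20.09]
Sum = 23.54
p = [0.0156, 0.0156, 0.1155, 0.8533]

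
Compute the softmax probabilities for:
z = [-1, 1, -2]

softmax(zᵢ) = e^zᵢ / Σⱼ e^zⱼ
p = [0.1142, 0.8438, 0.042]

exp(z) = [0.3679, 2.718, 0.1353]
Sum = 3.221
p = [0.1142, 0.8438, 0.042]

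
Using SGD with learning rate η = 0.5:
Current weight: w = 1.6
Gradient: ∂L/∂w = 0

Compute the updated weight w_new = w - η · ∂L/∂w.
w_new = 1.6

w_new = w - η·∂L/∂w = 1.6 - 0.5×(0) = 1.6 - (0) = 1.6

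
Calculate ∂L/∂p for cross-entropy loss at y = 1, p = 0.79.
∂L/∂p = -1.266

∂L/∂p = -y/p + (1-y)/(1-p) = -1/0.79 + 0 = -1.266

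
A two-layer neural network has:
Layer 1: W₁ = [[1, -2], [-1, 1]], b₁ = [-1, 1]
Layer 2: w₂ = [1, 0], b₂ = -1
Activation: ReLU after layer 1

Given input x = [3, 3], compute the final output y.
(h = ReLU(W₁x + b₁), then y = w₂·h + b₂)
y = -1

Layer 1 pre-activation: z₁ = [-4, 1]
After ReLU: h = [0, 1]
Layer 2 output: y = 1×0 + 0×1 + -1 = -1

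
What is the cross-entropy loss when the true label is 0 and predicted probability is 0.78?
L = 1.514

L = -0·log(0.78) - 1·log(0.22) = -log(0.22) = 1.514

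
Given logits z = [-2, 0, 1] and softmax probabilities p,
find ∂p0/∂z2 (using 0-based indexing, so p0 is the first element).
∂p0/∂z2 = -0.02477

p = softmax(z) = [0.03512, 0.2595, 0.7054]
p0 = 0.03512, p2 = 0.7054

∂p0/∂z2 = -p0 × p2 = -0.03512 × 0.7054 = -0.02477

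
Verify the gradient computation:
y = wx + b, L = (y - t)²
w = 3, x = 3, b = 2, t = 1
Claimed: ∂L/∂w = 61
Incorrect

y = (3)(3) + 2 = 11
∂L/∂y = 2(y - t) = 2(11 - 1) = 20
∂y/∂w = x = 3
∂L/∂w = 20 × 3 = 60

Claimed value: 61
Incorrect: The correct gradient is 60.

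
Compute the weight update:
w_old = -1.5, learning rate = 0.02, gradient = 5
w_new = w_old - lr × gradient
w_new = -1.6

w_new = w - η·∂L/∂w = -1.5 - 0.02×(5) = -1.5 - (0.1) = -1.6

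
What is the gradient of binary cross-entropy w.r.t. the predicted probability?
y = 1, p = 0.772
∂L/∂p = -1.295

∂L/∂p = -y/p + (1-y)/(1-p) = -1/0.772 + 0 = -1.295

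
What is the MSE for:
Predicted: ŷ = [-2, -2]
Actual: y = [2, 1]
MSE = 12.5

MSE = (1/2)((-2-2)² + (-2-1)²) = (1/2)(16 + 9) = 12.5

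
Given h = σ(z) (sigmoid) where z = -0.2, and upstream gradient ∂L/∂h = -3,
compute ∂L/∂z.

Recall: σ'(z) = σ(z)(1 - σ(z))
∂L/∂z = -0.7425

σ(-0.2) = 0.4502
σ'(-0.2) = σ(-0.2)(1 - σ(-0.2)) = 0.4502 × 0.5498 = 0.2475
∂L/∂z = ∂L/∂h · σ'(z) = -3 × 0.2475 = -0.7425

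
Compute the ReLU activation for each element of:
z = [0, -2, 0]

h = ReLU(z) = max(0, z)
h = [0, 0, 0]

ReLU applied element-wise: max(0,0)=0, max(0,-2)=0, max(0,0)=0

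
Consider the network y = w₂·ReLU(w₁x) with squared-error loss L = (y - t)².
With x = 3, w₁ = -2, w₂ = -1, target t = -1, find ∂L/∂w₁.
∂L/∂w₁ = 0

Forward pass:
z = w₁x = -2×3 = -6
h = ReLU(-6) = 0
y = w₂h = -1×0 = 0

Backward pass:
∂L/∂y = 2(y - t) = 2(0 - -1) = 2
∂y/∂h = w₂ = -1
∂h/∂z = 0 (ReLU derivative)
∂z/∂w₁ = x = 3

∂L/∂w₁ = 2 × -1 × 0 × 3 = 0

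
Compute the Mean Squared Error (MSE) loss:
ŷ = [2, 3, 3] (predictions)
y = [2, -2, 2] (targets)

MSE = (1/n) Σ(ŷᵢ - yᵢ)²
MSE = 8.667

MSE = (1/3)((2-2)² + (3--2)² + (3-2)²) = (1/3)(0 + 25 + 1) = 8.667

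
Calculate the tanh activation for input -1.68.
-0.9329

tanh(-1.68) = (e^(-1.68) - e^(1.68))/(e^(-1.68) + e^(1.68)) = -0.9329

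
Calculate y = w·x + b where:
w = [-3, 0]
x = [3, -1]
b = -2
y = -11

y = (-3)(3) + (0)(-1) + -2 = -11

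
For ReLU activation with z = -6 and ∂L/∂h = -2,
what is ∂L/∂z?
∂L/∂z = 0

h = ReLU(-6) = 0
Since z < 0: ∂h/∂z = 0
∂L/∂z = ∂L/∂h · ∂h/∂z = -2 × 0 = 0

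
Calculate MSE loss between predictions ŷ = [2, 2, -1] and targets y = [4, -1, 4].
MSE = 12.67

MSE = (1/3)((2-4)² + (2--1)² + (-1-4)²) = (1/3)(4 + 9 + 25) = 12.67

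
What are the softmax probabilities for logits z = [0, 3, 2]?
p = [0.0351, 0.7054, 0.2595]

exp(z) = [1, 20.09, 7.389]
Sum = 28.47
p = [0.0351, 0.7054, 0.2595]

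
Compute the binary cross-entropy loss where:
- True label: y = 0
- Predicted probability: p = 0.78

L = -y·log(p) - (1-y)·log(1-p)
L = 1.514

L = -0·log(0.78) - 1·log(0.22) = -log(0.22) = 1.514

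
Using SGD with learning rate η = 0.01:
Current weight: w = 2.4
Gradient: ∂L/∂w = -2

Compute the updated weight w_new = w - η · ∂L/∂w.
w_new = 2.42

w_new = w - η·∂L/∂w = 2.4 - 0.01×(-2) = 2.4 - (-0.02) = 2.42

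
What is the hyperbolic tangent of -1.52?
-0.9087

tanh(-1.52) = (e^(-1.52) - e^(1.52))/(e^(-1.52) + e^(1.52)) = -0.9087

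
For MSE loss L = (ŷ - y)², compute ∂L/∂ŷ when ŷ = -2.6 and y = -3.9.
∂L/∂ŷ = 2.6

∂L/∂ŷ = 2(ŷ - y) = 2(-2.6 - -3.9) = 2(1.3) = 2.6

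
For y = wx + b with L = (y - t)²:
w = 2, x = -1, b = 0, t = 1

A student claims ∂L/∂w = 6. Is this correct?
Correct

y = (2)(-1) + 0 = -2
∂L/∂y = 2(y - t) = 2(-2 - 1) = -6
∂y/∂w = x = -1
∂L/∂w = -6 × -1 = 6

Claimed value: 6
Correct: The correct gradient is 6.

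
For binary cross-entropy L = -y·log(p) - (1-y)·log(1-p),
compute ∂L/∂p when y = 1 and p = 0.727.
∂L/∂p = -1.376

∂L/∂p = -y/p + (1-y)/(1-p) = -1/0.727 + 0 = -1.376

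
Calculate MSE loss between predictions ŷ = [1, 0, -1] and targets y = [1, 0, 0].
MSE = 0.3333

MSE = (1/3)((1-1)² + (0-0)² + (-1-0)²) = (1/3)(0 + 0 + 1) = 0.3333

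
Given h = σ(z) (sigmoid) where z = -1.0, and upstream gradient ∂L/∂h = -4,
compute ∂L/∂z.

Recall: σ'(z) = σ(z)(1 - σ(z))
∂L/∂z = -0.7864

σ(-1.0) = 0.2689
σ'(-1.0) = σ(-1.0)(1 - σ(-1.0)) = 0.2689 × 0.7311 = 0.1966
∂L/∂z = ∂L/∂h · σ'(z) = -4 × 0.1966 = -0.7864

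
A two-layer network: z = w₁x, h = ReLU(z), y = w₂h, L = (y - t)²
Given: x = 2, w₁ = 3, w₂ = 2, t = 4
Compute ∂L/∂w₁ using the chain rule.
∂L/∂w₁ = 64

Forward pass:
z = w₁x = 3×2 = 6
h = ReLU(6) = 6
y = w₂h = 2×6 = 12

Backward pass:
∂L/∂y = 2(y - t) = 2(12 - 4) = 16
∂y/∂h = w₂ = 2
∂h/∂z = 1 (ReLU derivative)
∂z/∂w₁ = x = 2

∂L/∂w₁ = 16 × 2 × 1 × 2 = 64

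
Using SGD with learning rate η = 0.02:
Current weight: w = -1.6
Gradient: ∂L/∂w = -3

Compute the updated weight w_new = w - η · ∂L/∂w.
w_new = -1.54

w_new = w - η·∂L/∂w = -1.6 - 0.02×(-3) = -1.6 - (-0.06) = -1.54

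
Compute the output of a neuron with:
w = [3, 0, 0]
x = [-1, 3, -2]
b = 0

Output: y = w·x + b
y = -3

y = (3)(-1) + (0)(3) + (0)(-2) + 0 = -3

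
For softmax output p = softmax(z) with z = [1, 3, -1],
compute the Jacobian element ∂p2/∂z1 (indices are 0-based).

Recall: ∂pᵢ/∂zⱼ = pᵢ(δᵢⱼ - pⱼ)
∂p2/∂z1 = -0.01376

p = softmax(z) = [0.1173, 0.8668, 0.01588]
p2 = 0.01588, p1 = 0.8668

∂p2/∂z1 = -p2 × p1 = -0.01588 × 0.8668 = -0.01376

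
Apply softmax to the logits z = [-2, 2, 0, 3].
p = [0.0047, 0.2583, 0.035, 0.702]

exp(z) = [0.1353, 7.389, 1, 20.09]
Sum = 28.61
p = [0.0047, 0.2583, 0.035, 0.702]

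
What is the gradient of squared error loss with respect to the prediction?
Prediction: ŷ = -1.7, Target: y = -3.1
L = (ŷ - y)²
∂L/∂ŷ = 2.8

∂L/∂ŷ = 2(ŷ - y) = 2(-1.7 - -3.1) = 2(1.4) = 2.8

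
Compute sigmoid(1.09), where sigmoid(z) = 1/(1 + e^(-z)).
0.7484

sigmoid(1.09) = 1/(1 + e^(-1.09)) = 1/(1 + 0.3362) = 0.7484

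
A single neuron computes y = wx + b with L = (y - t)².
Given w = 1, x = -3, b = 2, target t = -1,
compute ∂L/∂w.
∂L/∂w = 0

y = wx + b = (1)(-3) + 2 = -1
∂L/∂y = 2(y - t) = 2(-1 - -1) = 0
∂y/∂w = x = -3
∂L/∂w = ∂L/∂y · ∂y/∂w = 0 × -3 = 0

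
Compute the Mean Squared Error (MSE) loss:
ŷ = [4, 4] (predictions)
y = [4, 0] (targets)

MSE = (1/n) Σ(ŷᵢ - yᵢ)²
MSE = 8

MSE = (1/2)((4-4)² + (4-0)²) = (1/2)(0 + 16) = 8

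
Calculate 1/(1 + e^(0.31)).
0.4231

sigmoid(-0.31) = 1/(1 + e^(0.31)) = 1/(1 + 1.363) = 0.4231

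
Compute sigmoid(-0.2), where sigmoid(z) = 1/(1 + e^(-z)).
0.4502

sigmoid(-0.2) = 1/(1 + e^(0.2)) = 1/(1 + 1.221) = 0.4502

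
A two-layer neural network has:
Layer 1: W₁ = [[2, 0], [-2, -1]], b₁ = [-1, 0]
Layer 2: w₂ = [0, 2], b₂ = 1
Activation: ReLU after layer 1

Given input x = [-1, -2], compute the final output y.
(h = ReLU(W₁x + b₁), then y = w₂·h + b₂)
y = 9

Layer 1 pre-activation: z₁ = [-3, 4]
After ReLU: h = [0, 4]
Layer 2 output: y = 0×0 + 2×4 + 1 = 9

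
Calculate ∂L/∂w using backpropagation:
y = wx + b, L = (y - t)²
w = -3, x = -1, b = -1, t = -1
∂L/∂w = -6

y = wx + b = (-3)(-1) + -1 = 2
∂L/∂y = 2(y - t) = 2(2 - -1) = 6
∂y/∂w = x = -1
∂L/∂w = ∂L/∂y · ∂y/∂w = 6 × -1 = -6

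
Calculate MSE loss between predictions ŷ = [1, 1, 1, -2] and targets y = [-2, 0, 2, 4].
MSE = 11.75

MSE = (1/4)((1--2)² + (1-0)² + (1-2)² + (-2-4)²) = (1/4)(9 + 1 + 1 + 36) = 11.75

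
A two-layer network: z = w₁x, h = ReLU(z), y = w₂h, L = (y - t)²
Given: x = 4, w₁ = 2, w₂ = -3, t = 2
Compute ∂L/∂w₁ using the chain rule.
∂L/∂w₁ = 624

Forward pass:
z = w₁x = 2×4 = 8
h = ReLU(8) = 8
y = w₂h = -3×8 = -24

Backward pass:
∂L/∂y = 2(y - t) = 2(-24 - 2) = -52
∂y/∂h = w₂ = -3
∂h/∂z = 1 (ReLU derivative)
∂z/∂w₁ = x = 4

∂L/∂w₁ = -52 × -3 × 1 × 4 = 624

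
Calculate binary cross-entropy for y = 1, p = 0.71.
L = 0.3425

L = -1·log(0.71) - 0·log(0.29) = -log(0.71) = 0.3425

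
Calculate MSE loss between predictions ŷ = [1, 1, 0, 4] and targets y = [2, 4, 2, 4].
MSE = 3.5

MSE = (1/4)((1-2)² + (1-4)² + (0-2)² + (4-4)²) = (1/4)(1 + 9 + 4 + 0) = 3.5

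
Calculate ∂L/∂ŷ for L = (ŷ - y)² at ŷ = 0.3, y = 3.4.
∂L/∂ŷ = -6.2

∂L/∂ŷ = 2(ŷ - y) = 2(0.3 - 3.4) = 2(-3.1) = -6.2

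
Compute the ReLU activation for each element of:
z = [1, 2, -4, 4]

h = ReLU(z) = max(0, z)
h = [1, 2, 0, 4]

ReLU applied element-wise: max(0,1)=1, max(0,2)=2, max(0,-4)=0, max(0,4)=4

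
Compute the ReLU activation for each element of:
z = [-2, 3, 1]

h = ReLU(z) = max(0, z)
h = [0, 3, 1]

ReLU applied element-wise: max(0,-2)=0, max(0,3)=3, max(0,1)=1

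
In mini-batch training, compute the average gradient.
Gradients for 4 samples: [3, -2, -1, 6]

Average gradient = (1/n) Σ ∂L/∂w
Average gradient = 1.5

Average = (1/4)(3 + -2 + -1 + 6) = 6/4 = 1.5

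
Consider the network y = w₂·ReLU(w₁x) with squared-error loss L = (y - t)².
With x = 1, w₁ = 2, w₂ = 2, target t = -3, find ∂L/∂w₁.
∂L/∂w₁ = 28

Forward pass:
z = w₁x = 2×1 = 2
h = ReLU(2) = 2
y = w₂h = 2×2 = 4

Backward pass:
∂L/∂y = 2(y - t) = 2(4 - -3) = 14
∂y/∂h = w₂ = 2
∂h/∂z = 1 (ReLU derivative)
∂z/∂w₁ = x = 1

∂L/∂w₁ = 14 × 2 × 1 × 1 = 28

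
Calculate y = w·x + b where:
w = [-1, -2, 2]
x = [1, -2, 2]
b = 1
y = 8

y = (-1)(1) + (-2)(-2) + (2)(2) + 1 = 8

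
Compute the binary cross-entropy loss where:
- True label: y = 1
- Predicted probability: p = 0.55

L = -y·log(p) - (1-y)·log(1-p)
L = 0.5978

L = -1·log(0.55) - 0·log(0.45) = -log(0.55) = 0.5978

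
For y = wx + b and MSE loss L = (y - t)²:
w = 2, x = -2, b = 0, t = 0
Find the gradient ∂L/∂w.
∂L/∂w = 16

y = wx + b = (2)(-2) + 0 = -4
∂L/∂y = 2(y - t) = 2(-4 - 0) = -8
∂y/∂w = x = -2
∂L/∂w = ∂L/∂y · ∂y/∂w = -8 × -2 = 16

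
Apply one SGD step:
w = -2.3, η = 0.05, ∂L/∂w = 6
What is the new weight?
w_new = -2.6

w_new = w - η·∂L/∂w = -2.3 - 0.05×(6) = -2.3 - (0.3) = -2.6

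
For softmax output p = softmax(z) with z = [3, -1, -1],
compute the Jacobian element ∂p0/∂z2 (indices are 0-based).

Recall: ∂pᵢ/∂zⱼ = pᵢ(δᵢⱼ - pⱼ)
∂p0/∂z2 = -0.01704

p = softmax(z) = [0.9647, 0.01767, 0.01767]
p0 = 0.9647, p2 = 0.01767

∂p0/∂z2 = -p0 × p2 = -0.9647 × 0.01767 = -0.01704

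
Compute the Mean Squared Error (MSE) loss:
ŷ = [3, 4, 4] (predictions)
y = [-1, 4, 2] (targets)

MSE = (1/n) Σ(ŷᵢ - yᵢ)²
MSE = 6.667

MSE = (1/3)((3--1)² + (4-4)² + (4-2)²) = (1/3)(16 + 0 + 4) = 6.667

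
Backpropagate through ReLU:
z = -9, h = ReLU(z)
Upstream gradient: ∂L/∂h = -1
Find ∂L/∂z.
∂L/∂z = 0

h = ReLU(-9) = 0
Since z < 0: ∂h/∂z = 0
∂L/∂z = ∂L/∂h · ∂h/∂z = -1 × 0 = 0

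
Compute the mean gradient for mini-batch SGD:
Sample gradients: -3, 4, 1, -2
Average gradient = 0

Average = (1/4)(-3 + 4 + 1 + -2) = 0/4 = 0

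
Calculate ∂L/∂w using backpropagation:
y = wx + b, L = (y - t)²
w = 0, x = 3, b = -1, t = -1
∂L/∂w = 0

y = wx + b = (0)(3) + -1 = -1
∂L/∂y = 2(y - t) = 2(-1 - -1) = 0
∂y/∂w = x = 3
∂L/∂w = ∂L/∂y · ∂y/∂w = 0 × 3 = 0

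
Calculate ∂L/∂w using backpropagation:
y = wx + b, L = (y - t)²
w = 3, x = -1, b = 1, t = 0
∂L/∂w = 4

y = wx + b = (3)(-1) + 1 = -2
∂L/∂y = 2(y - t) = 2(-2 - 0) = -4
∂y/∂w = x = -1
∂L/∂w = ∂L/∂y · ∂y/∂w = -4 × -1 = 4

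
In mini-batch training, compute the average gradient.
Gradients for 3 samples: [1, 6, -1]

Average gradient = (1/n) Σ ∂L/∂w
Average gradient = 2

Average = (1/3)(1 + 6 + -1) = 6/3 = 2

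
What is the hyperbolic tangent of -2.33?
-0.9812

tanh(-2.33) = (e^(-2.33) - e^(2.33))/(e^(-2.33) + e^(2.33)) = -0.9812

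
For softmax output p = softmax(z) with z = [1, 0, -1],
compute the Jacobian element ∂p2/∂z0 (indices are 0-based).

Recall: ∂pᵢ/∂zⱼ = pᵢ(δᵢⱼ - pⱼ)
∂p2/∂z0 = -0.05989

p = softmax(z) = [0.6652, 0.2447, 0.09003]
p2 = 0.09003, p0 = 0.6652

∂p2/∂z0 = -p2 × p0 = -0.09003 × 0.6652 = -0.05989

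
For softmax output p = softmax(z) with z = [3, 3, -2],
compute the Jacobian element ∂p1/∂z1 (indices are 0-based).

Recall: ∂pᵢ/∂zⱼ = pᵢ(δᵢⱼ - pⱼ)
∂p1/∂z1 = 0.25

p = softmax(z) = [0.4983, 0.4983, 0.003358]
p1 = 0.4983

∂p1/∂z1 = p1(1 - p1) = 0.4983 × (1 - 0.4983) = 0.25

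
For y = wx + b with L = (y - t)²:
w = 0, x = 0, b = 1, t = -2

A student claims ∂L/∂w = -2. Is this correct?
Incorrect

y = (0)(0) + 1 = 1
∂L/∂y = 2(y - t) = 2(1 - -2) = 6
∂y/∂w = x = 0
∂L/∂w = 6 × 0 = 0

Claimed value: -2
Incorrect: The correct gradient is 0.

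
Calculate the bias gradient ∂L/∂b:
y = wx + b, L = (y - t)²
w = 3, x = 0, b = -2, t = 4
∂L/∂b = -12

y = wx + b = (3)(0) + -2 = -2
∂L/∂y = 2(y - t) = 2(-2 - 4) = -12
∂y/∂b = 1
∂L/∂b = ∂L/∂y · ∂y/∂b = -12 × 1 = -12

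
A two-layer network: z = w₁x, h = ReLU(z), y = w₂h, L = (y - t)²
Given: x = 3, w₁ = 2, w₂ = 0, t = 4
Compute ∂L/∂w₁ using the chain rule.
∂L/∂w₁ = 0

Forward pass:
z = w₁x = 2×3 = 6
h = ReLU(6) = 6
y = w₂h = 0×6 = 0

Backward pass:
∂L/∂y = 2(y - t) = 2(0 - 4) = -8
∂y/∂h = w₂ = 0
∂h/∂z = 1 (ReLU derivative)
∂z/∂w₁ = x = 3

∂L/∂w₁ = -8 × 0 × 1 × 3 = 0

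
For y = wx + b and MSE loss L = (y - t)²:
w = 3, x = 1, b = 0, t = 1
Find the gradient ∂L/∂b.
∂L/∂b = 4

y = wx + b = (3)(1) + 0 = 3
∂L/∂y = 2(y - t) = 2(3 - 1) = 4
∂y/∂b = 1
∂L/∂b = ∂L/∂y · ∂y/∂b = 4 × 1 = 4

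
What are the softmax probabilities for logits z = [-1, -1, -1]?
p = [0.3333, 0.3333, 0.3333]

exp(z) = [0.3679, 0.3679, 0.3679]
Sum = 1.104
p = [0.3333, 0.3333, 0.3333]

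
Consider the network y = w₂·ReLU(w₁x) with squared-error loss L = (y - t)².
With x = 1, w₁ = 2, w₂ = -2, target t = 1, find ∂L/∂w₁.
∂L/∂w₁ = 20

Forward pass:
z = w₁x = 2×1 = 2
h = ReLU(2) = 2
y = w₂h = -2×2 = -4

Backward pass:
∂L/∂y = 2(y - t) = 2(-4 - 1) = -10
∂y/∂h = w₂ = -2
∂h/∂z = 1 (ReLU derivative)
∂z/∂w₁ = x = 1

∂L/∂w₁ = -10 × -2 × 1 × 1 = 20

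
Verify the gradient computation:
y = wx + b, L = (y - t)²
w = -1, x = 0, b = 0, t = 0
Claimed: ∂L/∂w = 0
Correct

y = (-1)(0) + 0 = 0
∂L/∂y = 2(y - t) = 2(0 - 0) = 0
∂y/∂w = x = 0
∂L/∂w = 0 × 0 = 0

Claimed value: 0
Correct: The correct gradient is 0.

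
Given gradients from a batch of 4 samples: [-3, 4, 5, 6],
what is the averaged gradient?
Average gradient = 3

Average = (1/4)(-3 + 4 + 5 + 6) = 12/4 = 3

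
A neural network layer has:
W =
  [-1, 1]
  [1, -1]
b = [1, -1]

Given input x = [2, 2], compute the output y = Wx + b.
y = [1, -1]

Wx = [-1×2 + 1×2, 1×2 + -1×2]
   = [0, 0]
y = Wx + b = [0 + 1, 0 + -1] = [1, -1]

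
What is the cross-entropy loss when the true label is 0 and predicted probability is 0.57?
L = 0.844

L = -0·log(0.57) - 1·log(0.43) = -log(0.43) = 0.844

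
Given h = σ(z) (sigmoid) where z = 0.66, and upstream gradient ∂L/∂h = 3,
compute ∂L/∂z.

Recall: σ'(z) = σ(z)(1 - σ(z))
∂L/∂z = 0.6739

σ(0.66) = 0.6593
σ'(0.66) = σ(0.66)(1 - σ(0.66)) = 0.6593 × 0.3407 = 0.2246
∂L/∂z = ∂L/∂h · σ'(z) = 3 × 0.2246 = 0.6739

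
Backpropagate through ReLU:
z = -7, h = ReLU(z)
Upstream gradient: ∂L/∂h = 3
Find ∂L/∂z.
∂L/∂z = 0

h = ReLU(-7) = 0
Since z < 0: ∂h/∂z = 0
∂L/∂z = ∂L/∂h · ∂h/∂z = 3 × 0 = 0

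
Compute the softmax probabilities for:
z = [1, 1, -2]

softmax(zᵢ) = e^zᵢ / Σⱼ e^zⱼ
p = [0.4879, 0.4879, 0.0243]

exp(z) = [2.718, 2.718, 0.1353]
Sum = 5.572
p = [0.4879, 0.4879, 0.0243]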